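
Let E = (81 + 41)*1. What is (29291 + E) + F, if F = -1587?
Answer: 27826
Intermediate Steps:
E = 122 (E = 122*1 = 122)
(29291 + E) + F = (29291 + 122) - 1587 = 29413 - 1587 = 27826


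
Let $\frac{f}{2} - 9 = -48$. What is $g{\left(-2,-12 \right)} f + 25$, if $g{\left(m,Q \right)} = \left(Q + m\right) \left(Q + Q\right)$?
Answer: $-26183$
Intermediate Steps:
$g{\left(m,Q \right)} = 2 Q \left(Q + m\right)$ ($g{\left(m,Q \right)} = \left(Q + m\right) 2 Q = 2 Q \left(Q + m\right)$)
$f = -78$ ($f = 18 + 2 \left(-48\right) = 18 - 96 = -78$)
$g{\left(-2,-12 \right)} f + 25 = 2 \left(-12\right) \left(-12 - 2\right) \left(-78\right) + 25 = 2 \left(-12\right) \left(-14\right) \left(-78\right) + 25 = 336 \left(-78\right) + 25 = -26208 + 25 = -26183$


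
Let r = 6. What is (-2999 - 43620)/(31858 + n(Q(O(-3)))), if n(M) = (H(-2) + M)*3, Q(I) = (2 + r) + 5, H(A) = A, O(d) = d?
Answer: -46619/31891 ≈ -1.4618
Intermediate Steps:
Q(I) = 13 (Q(I) = (2 + 6) + 5 = 8 + 5 = 13)
n(M) = -6 + 3*M (n(M) = (-2 + M)*3 = -6 + 3*M)
(-2999 - 43620)/(31858 + n(Q(O(-3)))) = (-2999 - 43620)/(31858 + (-6 + 3*13)) = -46619/(31858 + (-6 + 39)) = -46619/(31858 + 33) = -46619/31891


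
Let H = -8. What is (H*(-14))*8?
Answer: 896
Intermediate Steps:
(H*(-14))*8 = -8*(-14)*8 = 112*8 = 896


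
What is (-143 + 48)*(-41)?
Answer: 3895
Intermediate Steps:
(-143 + 48)*(-41) = -95*(-41) = 3895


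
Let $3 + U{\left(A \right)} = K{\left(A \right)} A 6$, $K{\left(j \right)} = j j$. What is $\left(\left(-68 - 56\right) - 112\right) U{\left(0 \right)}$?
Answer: $708$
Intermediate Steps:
$K{\left(j \right)} = j^{2}$
$U{\left(A \right)} = -3 + 6 A^{3}$ ($U{\left(A \right)} = -3 + A^{2} A 6 = -3 + A^{3} \cdot 6 = -3 + 6 A^{3}$)
$\left(\left(-68 - 56\right) - 112\right) U{\left(0 \right)} = \left(\left(-68 - 56\right) - 112\right) \left(-3 + 6 \cdot 0^{3}\right) = \left(-124 - 112\right) \left(-3 + 6 \cdot 0\right) = - 236 \left(-3 + 0\right) = \left(-236\right) \left(-3\right) = 708$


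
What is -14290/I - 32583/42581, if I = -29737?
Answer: -360438181/1266231197 ≈ -0.28465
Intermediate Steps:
-14290/I - 32583/42581 = -14290/(-29737) - 32583/42581 = -14290*(-1/29737) - 32583*1/42581 = 14290/29737 - 32583/42581 = -360438181/1266231197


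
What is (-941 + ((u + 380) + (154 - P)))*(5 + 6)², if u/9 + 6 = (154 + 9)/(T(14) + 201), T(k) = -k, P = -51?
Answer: -827233/17 ≈ -48661.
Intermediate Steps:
u = -8631/187 (u = -54 + 9*((154 + 9)/(-1*14 + 201)) = -54 + 9*(163/(-14 + 201)) = -54 + 9*(163/187) = -54 + 1467/187 = -8631/187 ≈ -46.155)
(-941 + ((u + 380) + (154 - P)))*(5 + 6)² = (-941 + ((-8631/187 + 380) + (154 - 1*(-51))))*(5 + 6)² = (-941 + (62429/187 + (154 + 51)))*11² = (-941 + (62429/187 + 205))*121 = (-941 + 100764/187)*121 = -75203/187*121 = -827233/17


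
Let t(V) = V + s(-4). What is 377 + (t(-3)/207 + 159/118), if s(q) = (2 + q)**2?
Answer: 9241633/24426 ≈ 378.35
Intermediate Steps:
t(V) = 4 + V (t(V) = V + (2 - 4)**2 = V + (-2)**2 = V + 4 = 4 + V)
377 + (t(-3)/207 + 159/118) = 377 + ((4 - 3)/207 + 159/118) = 377 + (1*(1/207) + 159*(1/118)) = 377 + (1/207 + 159/118) = 377 + 33031/24426 = 9241633/24426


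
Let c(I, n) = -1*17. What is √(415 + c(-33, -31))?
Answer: √398 ≈ 19.950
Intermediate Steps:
c(I, n) = -17
√(415 + c(-33, -31)) = √(415 - 17) = √398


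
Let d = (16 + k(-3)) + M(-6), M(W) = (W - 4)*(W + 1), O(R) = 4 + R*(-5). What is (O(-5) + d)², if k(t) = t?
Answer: 8464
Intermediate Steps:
O(R) = 4 - 5*R
M(W) = (1 + W)*(-4 + W) (M(W) = (-4 + W)*(1 + W) = (1 + W)*(-4 + W))
d = 63 (d = (16 - 3) + (-4 + (-6)² - 3*(-6)) = 13 + (-4 + 36 + 18) = 13 + 50 = 63)
(O(-5) + d)² = ((4 - 5*(-5)) + 63)² = ((4 + 25) + 63)² = (29 + 63)² = 92² = 8464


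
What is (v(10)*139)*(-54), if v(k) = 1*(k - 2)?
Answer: -60048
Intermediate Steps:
v(k) = -2 + k (v(k) = 1*(-2 + k) = -2 + k)
(v(10)*139)*(-54) = ((-2 + 10)*139)*(-54) = (8*139)*(-54) = 1112*(-54) = -60048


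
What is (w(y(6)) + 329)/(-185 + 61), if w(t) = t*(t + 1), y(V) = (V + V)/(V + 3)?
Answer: -2989/1116 ≈ -2.6783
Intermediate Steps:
y(V) = 2*V/(3 + V) (y(V) = (2*V)/(3 + V) = 2*V/(3 + V))
w(t) = t*(1 + t)
(w(y(6)) + 329)/(-185 + 61) = ((2*6/(3 + 6))*(1 + 2*6/(3 + 6)) + 329)/(-185 + 61) = ((2*6/9)*(1 + 2*6/9) + 329)/(-124) = ((2*6*(1/9))*(1 + 2*6*(1/9)) + 329)*(-1/124) = (4*(1 + 4/3)/3 + 329)*(-1/124) = ((4/3)*(7/3) + 329)*(-1/124) = (28/9 + 329)*(-1/124) = (2989/9)*(-1/124) = -2989/1116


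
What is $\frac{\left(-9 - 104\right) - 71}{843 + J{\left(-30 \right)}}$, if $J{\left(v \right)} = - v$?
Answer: $- \frac{184}{873} \approx -0.21077$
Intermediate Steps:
$\frac{\left(-9 - 104\right) - 71}{843 + J{\left(-30 \right)}} = \frac{\left(-9 - 104\right) - 71}{843 - -30} = \frac{-113 - 71}{843 + 30} = \frac{1}{873} \left(-184\right) = - \frac{184}{873}$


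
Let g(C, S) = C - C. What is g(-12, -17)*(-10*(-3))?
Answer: 0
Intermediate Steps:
g(C, S) = 0
g(-12, -17)*(-10*(-3)) = 0*(-10*(-3)) = 0*30 = 0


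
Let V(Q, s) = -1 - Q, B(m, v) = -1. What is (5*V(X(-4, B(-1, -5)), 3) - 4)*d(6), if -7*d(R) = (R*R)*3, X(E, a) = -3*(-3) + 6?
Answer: 1296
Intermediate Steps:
X(E, a) = 15 (X(E, a) = 9 + 6 = 15)
d(R) = -3*R²/7 (d(R) = -R*R*3/7 = -R²*3/7 = -3*R²/7)
(5*V(X(-4, B(-1, -5)), 3) - 4)*d(6) = (5*(-1 - 1*15) - 4)*(-3/7*6²) = (5*(-1 - 15) - 4)*(-3/7*36) = (5*(-16) - 4)*(-108/7) = (-80 - 4)*(-108/7) = -84*(-108/7) = 1296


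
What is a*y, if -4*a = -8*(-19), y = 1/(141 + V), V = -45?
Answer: -19/48 ≈ -0.39583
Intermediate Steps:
y = 1/96 (y = 1/(141 - 45) = 1/96 ≈ 0.010417)
a = -38 (a = -(-2)*(-19) = -1/4*152 = -38)
a*y = -38*1/96 = -19/48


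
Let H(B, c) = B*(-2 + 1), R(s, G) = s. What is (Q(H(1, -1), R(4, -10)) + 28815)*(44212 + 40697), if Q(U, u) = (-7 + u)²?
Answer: 2447417016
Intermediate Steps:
H(B, c) = -B (H(B, c) = B*(-1) = -B)
(Q(H(1, -1), R(4, -10)) + 28815)*(44212 + 40697) = ((-7 + 4)² + 28815)*(44212 + 40697) = ((-3)² + 28815)*84909 = (9 + 28815)*84909 = 28824*84909 = 2447417016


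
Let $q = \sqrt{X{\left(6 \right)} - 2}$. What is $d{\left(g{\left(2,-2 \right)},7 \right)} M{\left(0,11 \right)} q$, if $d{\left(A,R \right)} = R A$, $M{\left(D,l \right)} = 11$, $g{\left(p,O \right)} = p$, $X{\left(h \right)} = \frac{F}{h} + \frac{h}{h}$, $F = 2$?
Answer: $\frac{154 i \sqrt{6}}{3} \approx 125.74 i$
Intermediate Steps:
$X{\left(h \right)} = 1 + \frac{2}{h}$ ($X{\left(h \right)} = \frac{2}{h} + \frac{h}{h} = \frac{2}{h} + 1 = 1 + \frac{2}{h}$)
$q = \frac{i \sqrt{6}}{3}$ ($q = \sqrt{\frac{2 + 6}{6} - 2} = \sqrt{\frac{1}{6} \cdot 8 - 2} = \sqrt{\frac{4}{3} - 2} = \sqrt{- \frac{2}{3}} = \frac{i \sqrt{6}}{3} \approx 0.8165 i$)
$d{\left(A,R \right)} = A R$
$d{\left(g{\left(2,-2 \right)},7 \right)} M{\left(0,11 \right)} q = 2 \cdot 7 \cdot 11 \frac{i \sqrt{6}}{3} = 14 \cdot 11 \frac{i \sqrt{6}}{3} = 154 \frac{i \sqrt{6}}{3} = \frac{154 i \sqrt{6}}{3}$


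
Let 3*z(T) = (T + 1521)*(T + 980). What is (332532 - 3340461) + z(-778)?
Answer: -8873701/3 ≈ -2.9579e+6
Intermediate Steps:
z(T) = (980 + T)*(1521 + T)/3 (z(T) = ((T + 1521)*(T + 980))/3 = ((1521 + T)*(980 + T))/3 = ((980 + T)*(1521 + T))/3 = (980 + T)*(1521 + T)/3)
(332532 - 3340461) + z(-778) = (332532 - 3340461) + (496860 + (⅓)*(-778)² + (2501/3)*(-778)) = -3007929 + (496860 + (⅓)*605284 - 1945778/3) = -3007929 + (496860 + 605284/3 - 1945778/3) = -3007929 + 150086/3 = -8873701/3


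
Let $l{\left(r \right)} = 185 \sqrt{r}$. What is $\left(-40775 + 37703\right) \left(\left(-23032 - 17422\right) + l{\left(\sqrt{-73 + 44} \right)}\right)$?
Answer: $124274688 - 568320 \sqrt[4]{-29} \approx 1.2334 \cdot 10^{8} - 9.3256 \cdot 10^{5} i$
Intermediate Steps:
$\left(-40775 + 37703\right) \left(\left(-23032 - 17422\right) + l{\left(\sqrt{-73 + 44} \right)}\right) = \left(-40775 + 37703\right) \left(\left(-23032 - 17422\right) + 185 \sqrt{\sqrt{-73 + 44}}\right) = - 3072 \left(-40454 + 185 \sqrt{\sqrt{-29}}\right) = - 3072 \left(-40454 + 185 \sqrt{i \sqrt{29}}\right) = - 3072 \left(-40454 + 185 \sqrt[4]{29} \sqrt{i}\right) = 124274688 - 568320 \sqrt[4]{29} \sqrt{i}$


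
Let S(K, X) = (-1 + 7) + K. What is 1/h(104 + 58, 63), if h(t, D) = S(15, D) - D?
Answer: -1/42 ≈ -0.023810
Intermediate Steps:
S(K, X) = 6 + K
h(t, D) = 21 - D (h(t, D) = (6 + 15) - D = 21 - D)
1/h(104 + 58, 63) = 1/(21 - 1*63) = 1/(21 - 63) = 1/(-42) = -1/42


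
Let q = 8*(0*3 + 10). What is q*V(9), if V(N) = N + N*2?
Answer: 2160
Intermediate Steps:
V(N) = 3*N (V(N) = N + 2*N = 3*N)
q = 80 (q = 8*(0 + 10) = 8*10 = 80)
q*V(9) = 80*(3*9) = 80*27 = 2160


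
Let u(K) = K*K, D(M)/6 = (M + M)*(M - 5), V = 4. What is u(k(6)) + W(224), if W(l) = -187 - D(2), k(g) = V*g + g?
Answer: 785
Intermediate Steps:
k(g) = 5*g (k(g) = 4*g + g = 5*g)
D(M) = 12*M*(-5 + M) (D(M) = 6*((M + M)*(M - 5)) = 6*((2*M)*(-5 + M)) = 6*(2*M*(-5 + M)) = 12*M*(-5 + M))
u(K) = K²
W(l) = -115 (W(l) = -187 - 12*2*(-5 + 2) = -187 - 12*2*(-3) = -187 - 1*(-72) = -187 + 72 = -115)
u(k(6)) + W(224) = (5*6)² - 115 = 30² - 115 = 900 - 115 = 785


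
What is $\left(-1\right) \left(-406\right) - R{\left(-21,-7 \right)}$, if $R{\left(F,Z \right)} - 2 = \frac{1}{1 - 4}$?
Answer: $\frac{1213}{3} \approx 404.33$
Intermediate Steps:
$R{\left(F,Z \right)} = \frac{5}{3}$ ($R{\left(F,Z \right)} = 2 + \frac{1}{1 - 4} = 2 + \frac{1}{-3} = 2 - \frac{1}{3} = \frac{5}{3}$)
$\left(-1\right) \left(-406\right) - R{\left(-21,-7 \right)} = \left(-1\right) \left(-406\right) - \frac{5}{3} = 406 - \frac{5}{3} = \frac{1213}{3}$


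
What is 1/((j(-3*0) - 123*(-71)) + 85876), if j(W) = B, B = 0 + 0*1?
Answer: 1/94609 ≈ 1.0570e-5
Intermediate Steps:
B = 0 (B = 0 + 0 = 0)
j(W) = 0
1/((j(-3*0) - 123*(-71)) + 85876) = 1/((0 - 123*(-71)) + 85876) = 1/((0 + 8733) + 85876) = 1/(8733 + 85876) = 1/94609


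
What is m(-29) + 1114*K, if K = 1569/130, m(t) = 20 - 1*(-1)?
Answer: 875298/65 ≈ 13466.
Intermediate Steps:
m(t) = 21 (m(t) = 20 + 1 = 21)
K = 1569/130 (K = 1569*(1/130) = 1569/130 ≈ 12.069)
m(-29) + 1114*K = 21 + 1114*(1569/130) = 21 + 873933/65 = 875298/65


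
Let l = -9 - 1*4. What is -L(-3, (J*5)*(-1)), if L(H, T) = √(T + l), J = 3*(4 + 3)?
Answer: -I*√118 ≈ -10.863*I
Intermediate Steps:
l = -13 (l = -9 - 4 = -13)
J = 21 (J = 3*7 = 21)
L(H, T) = √(-13 + T) (L(H, T) = √(T - 13) = √(-13 + T))
-L(-3, (J*5)*(-1)) = -√(-13 + (21*5)*(-1)) = -√(-13 + 105*(-1)) = -√(-13 - 105) = -√(-118) = -I*√118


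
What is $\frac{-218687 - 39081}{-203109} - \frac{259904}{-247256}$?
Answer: $\frac{469852928}{202499673} \approx 2.3203$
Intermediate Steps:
$\frac{-218687 - 39081}{-203109} - \frac{259904}{-247256} = \left(-218687 - 39081\right) \left(- \frac{1}{203109}\right) - - \frac{1048}{997} = \left(-257768\right) \left(- \frac{1}{203109}\right) + \frac{1048}{997} = \frac{257768}{203109} + \frac{1048}{997} = \frac{469852928}{202499673}$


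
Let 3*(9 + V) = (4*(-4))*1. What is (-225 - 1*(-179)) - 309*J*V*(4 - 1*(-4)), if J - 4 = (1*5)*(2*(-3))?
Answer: -921278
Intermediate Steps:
V = -43/3 (V = -9 + ((4*(-4))*1)/3 = -9 + (-16*1)/3 = -9 + (1/3)*(-16) = -9 - 16/3 = -43/3 ≈ -14.333)
J = -26 (J = 4 + (1*5)*(2*(-3)) = 4 + 5*(-6) = 4 - 30 = -26)
(-225 - 1*(-179)) - 309*J*V*(4 - 1*(-4)) = (-225 - 1*(-179)) - 309*(-26*(-43/3))*(4 - 1*(-4)) = (-225 + 179) - 115154*(4 + 4) = -46 - 115154*8 = -46 - 309*8944/3 = -46 - 921232 = -921278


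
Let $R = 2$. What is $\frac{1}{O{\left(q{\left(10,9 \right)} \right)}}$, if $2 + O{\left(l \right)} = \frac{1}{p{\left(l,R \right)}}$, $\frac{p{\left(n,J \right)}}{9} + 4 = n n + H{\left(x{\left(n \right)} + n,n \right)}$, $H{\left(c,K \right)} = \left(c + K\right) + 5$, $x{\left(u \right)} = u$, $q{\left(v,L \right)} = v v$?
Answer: $- \frac{92709}{185417} \approx -0.5$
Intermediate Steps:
$q{\left(v,L \right)} = v^{2}$
$H{\left(c,K \right)} = 5 + K + c$ ($H{\left(c,K \right)} = \left(K + c\right) + 5 = 5 + K + c$)
$p{\left(n,J \right)} = 9 + 9 n^{2} + 27 n$ ($p{\left(n,J \right)} = -36 + 9 \left(n n + \left(5 + n + \left(n + n\right)\right)\right) = -36 + 9 \left(n^{2} + \left(5 + n + 2 n\right)\right) = -36 + 9 \left(n^{2} + \left(5 + 3 n\right)\right) = -36 + 9 \left(5 + n^{2} + 3 n\right) = -36 + \left(45 + 9 n^{2} + 27 n\right) = 9 + 9 n^{2} + 27 n$)
$O{\left(l \right)} = -2 + \frac{1}{9 + 9 l^{2} + 27 l}$
$\frac{1}{O{\left(q{\left(10,9 \right)} \right)}} = \frac{1}{\frac{1}{9} \frac{1}{1 + \left(10^{2}\right)^{2} + 3 \cdot 10^{2}} \left(-17 - 54 \cdot 10^{2} - 18 \left(10^{2}\right)^{2}\right)} = \frac{1}{\frac{1}{9} \frac{1}{1 + 100^{2} + 3 \cdot 100} \left(-17 - 5400 - 18 \cdot 100^{2}\right)} = \frac{1}{\frac{1}{9} \frac{1}{1 + 10000 + 300} \left(-17 - 5400 - 180000\right)} = \frac{1}{\frac{1}{9} \cdot \frac{1}{10301} \left(-17 - 5400 - 180000\right)} = \frac{1}{\frac{1}{9} \cdot \frac{1}{10301} \left(-185417\right)} = \frac{1}{- \frac{185417}{92709}} = - \frac{92709}{185417}$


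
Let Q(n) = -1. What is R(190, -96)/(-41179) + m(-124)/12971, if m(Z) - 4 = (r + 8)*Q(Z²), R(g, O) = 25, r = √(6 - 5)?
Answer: -530170/534132809 ≈ -0.00099258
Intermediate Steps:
r = 1 (r = √1 = 1)
m(Z) = -5 (m(Z) = 4 + (1 + 8)*(-1) = 4 + 9*(-1) = 4 - 9 = -5)
R(190, -96)/(-41179) + m(-124)/12971 = 25/(-41179) - 5/12971 = 25*(-1/41179) - 5*1/12971 = -25/41179 - 5/12971 = -530170/534132809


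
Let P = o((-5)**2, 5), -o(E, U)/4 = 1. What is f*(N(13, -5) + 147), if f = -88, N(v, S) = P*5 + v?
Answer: -12320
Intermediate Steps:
o(E, U) = -4 (o(E, U) = -4*1 = -4)
P = -4
N(v, S) = -20 + v (N(v, S) = -4*5 + v = -20 + v)
f*(N(13, -5) + 147) = -88*((-20 + 13) + 147) = -88*(-7 + 147) = -88*140 = -12320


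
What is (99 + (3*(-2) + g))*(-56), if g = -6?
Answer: -4872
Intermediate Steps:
(99 + (3*(-2) + g))*(-56) = (99 + (3*(-2) - 6))*(-56) = (99 + (-6 - 6))*(-56) = (99 - 12)*(-56) = 87*(-56) = -4872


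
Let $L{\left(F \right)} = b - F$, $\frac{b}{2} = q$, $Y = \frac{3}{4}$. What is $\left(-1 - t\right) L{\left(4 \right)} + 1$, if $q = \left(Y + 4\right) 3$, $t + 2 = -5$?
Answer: $148$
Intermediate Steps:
$t = -7$ ($t = -2 - 5 = -7$)
$Y = \frac{3}{4}$ ($Y = 3 \cdot \frac{1}{4} = \frac{3}{4} \approx 0.75$)
$q = \frac{57}{4}$ ($q = \left(\frac{3}{4} + 4\right) 3 = \frac{19}{4} \cdot 3 = \frac{57}{4} \approx 14.25$)
$b = \frac{57}{2}$ ($b = 2 \cdot \frac{57}{4} = \frac{57}{2} \approx 28.5$)
$L{\left(F \right)} = \frac{57}{2} - F$
$\left(-1 - t\right) L{\left(4 \right)} + 1 = \left(-1 - -7\right) \left(\frac{57}{2} - 4\right) + 1 = \left(-1 + 7\right) \left(\frac{57}{2} - 4\right) + 1 = 6 \cdot \frac{49}{2} + 1 = 147 + 1 = 148$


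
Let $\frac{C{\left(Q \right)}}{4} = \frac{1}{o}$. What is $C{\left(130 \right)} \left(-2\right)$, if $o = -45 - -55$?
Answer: $- \frac{4}{5} \approx -0.8$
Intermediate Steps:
$o = 10$ ($o = -45 + 55 = 10$)
$C{\left(Q \right)} = \frac{2}{5}$ ($C{\left(Q \right)} = \frac{4}{10} = 4 \cdot \frac{1}{10} = \frac{2}{5}$)
$C{\left(130 \right)} \left(-2\right) = \frac{2}{5} \left(-2\right) = - \frac{4}{5}$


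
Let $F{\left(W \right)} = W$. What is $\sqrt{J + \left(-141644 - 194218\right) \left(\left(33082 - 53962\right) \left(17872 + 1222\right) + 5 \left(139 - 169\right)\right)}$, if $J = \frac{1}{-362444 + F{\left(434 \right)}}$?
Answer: $\frac{\sqrt{17548078990698923693631990}}{362010} \approx 1.1572 \cdot 10^{7}$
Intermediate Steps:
$J = - \frac{1}{362010}$ ($J = \frac{1}{-362444 + 434} = \frac{1}{-362010} = - \frac{1}{362010} \approx -2.7624 \cdot 10^{-6}$)
$\sqrt{J + \left(-141644 - 194218\right) \left(\left(33082 - 53962\right) \left(17872 + 1222\right) + 5 \left(139 - 169\right)\right)} = \sqrt{- \frac{1}{362010} + \left(-141644 - 194218\right) \left(\left(33082 - 53962\right) \left(17872 + 1222\right) + 5 \left(139 - 169\right)\right)} = \sqrt{- \frac{1}{362010} - 335862 \left(\left(-20880\right) 19094 + 5 \left(-30\right)\right)} = \sqrt{- \frac{1}{362010} - 335862 \left(-398682720 - 150\right)} = \sqrt{- \frac{1}{362010} - -133902426083940} = \sqrt{- \frac{1}{362010} + 133902426083940} = \sqrt{\frac{48474017266647119399}{362010}} = \frac{\sqrt{17548078990698923693631990}}{362010}$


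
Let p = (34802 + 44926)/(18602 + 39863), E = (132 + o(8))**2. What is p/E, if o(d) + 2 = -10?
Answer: 151/1594500 ≈ 9.4700e-5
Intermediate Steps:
o(d) = -12 (o(d) = -2 - 10 = -12)
E = 14400 (E = (132 - 12)**2 = 120**2 = 14400)
p = 7248/5315 (p = 79728/58465 = 79728*(1/58465) = 7248/5315 ≈ 1.3637)
p/E = (7248/5315)/14400 = (7248/5315)*(1/14400) = 151/1594500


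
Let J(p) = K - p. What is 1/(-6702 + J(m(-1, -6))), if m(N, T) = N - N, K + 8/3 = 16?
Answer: -3/20066 ≈ -0.00014951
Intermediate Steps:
K = 40/3 (K = -8/3 + 16 = 40/3 ≈ 13.333)
m(N, T) = 0
J(p) = 40/3 - p
1/(-6702 + J(m(-1, -6))) = 1/(-6702 + (40/3 - 1*0)) = 1/(-6702 + (40/3 + 0)) = 1/(-6702 + 40/3) = 1/(-20066/3) = -3/20066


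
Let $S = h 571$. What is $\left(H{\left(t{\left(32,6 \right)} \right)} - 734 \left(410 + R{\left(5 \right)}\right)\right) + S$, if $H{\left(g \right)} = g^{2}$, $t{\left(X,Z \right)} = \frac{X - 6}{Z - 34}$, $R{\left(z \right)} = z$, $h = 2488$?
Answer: $\frac{218743617}{196} \approx 1.116 \cdot 10^{6}$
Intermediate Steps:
$S = 1420648$ ($S = 2488 \cdot 571 = 1420648$)
$t{\left(X,Z \right)} = \frac{-6 + X}{-34 + Z}$
$\left(H{\left(t{\left(32,6 \right)} \right)} - 734 \left(410 + R{\left(5 \right)}\right)\right) + S = \left(\left(\frac{-6 + 32}{-34 + 6}\right)^{2} - 734 \left(410 + 5\right)\right) + 1420648 = \left(\left(\frac{1}{-28} \cdot 26\right)^{2} - 304610\right) + 1420648 = \left(\left(\left(- \frac{1}{28}\right) 26\right)^{2} - 304610\right) + 1420648 = \left(\left(- \frac{13}{14}\right)^{2} - 304610\right) + 1420648 = \left(\frac{169}{196} - 304610\right) + 1420648 = - \frac{59703391}{196} + 1420648 = \frac{218743617}{196}$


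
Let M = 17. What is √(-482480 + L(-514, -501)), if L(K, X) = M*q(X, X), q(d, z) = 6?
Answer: I*√482378 ≈ 694.53*I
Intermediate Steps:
L(K, X) = 102 (L(K, X) = 17*6 = 102)
√(-482480 + L(-514, -501)) = √(-482480 + 102) = √(-482378) = I*√482378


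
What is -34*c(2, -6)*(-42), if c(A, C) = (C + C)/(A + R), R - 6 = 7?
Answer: -5712/5 ≈ -1142.4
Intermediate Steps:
R = 13 (R = 6 + 7 = 13)
c(A, C) = 2*C/(13 + A) (c(A, C) = (C + C)/(A + 13) = (2*C)/(13 + A) = 2*C/(13 + A))
-34*c(2, -6)*(-42) = -68*(-6)/(13 + 2)*(-42) = -68*(-6)/15*(-42) = -34*(-⅘)*(-42) = (136/5)*(-42) = -5712/5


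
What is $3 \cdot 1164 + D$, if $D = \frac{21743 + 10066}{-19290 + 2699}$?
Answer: $\frac{57903963}{16591} \approx 3490.1$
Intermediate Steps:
$D = - \frac{31809}{16591}$ ($D = \frac{31809}{-16591} = 31809 \left(- \frac{1}{16591}\right) = - \frac{31809}{16591} \approx -1.9172$)
$3 \cdot 1164 + D = 3 \cdot 1164 - \frac{31809}{16591} = 3492 - \frac{31809}{16591} = \frac{57903963}{16591}$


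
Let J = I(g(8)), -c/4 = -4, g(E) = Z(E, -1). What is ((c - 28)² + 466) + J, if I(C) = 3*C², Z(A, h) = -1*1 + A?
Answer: 757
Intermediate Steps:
Z(A, h) = -1 + A
g(E) = -1 + E
c = 16 (c = -4*(-4) = 16)
J = 147 (J = 3*(-1 + 8)² = 3*7² = 3*49 = 147)
((c - 28)² + 466) + J = ((16 - 28)² + 466) + 147 = ((-12)² + 466) + 147 = (144 + 466) + 147 = 610 + 147 = 757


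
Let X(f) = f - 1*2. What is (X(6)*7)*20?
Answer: 560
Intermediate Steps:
X(f) = -2 + f (X(f) = f - 2 = -2 + f)
(X(6)*7)*20 = ((-2 + 6)*7)*20 = (4*7)*20 = 28*20 = 560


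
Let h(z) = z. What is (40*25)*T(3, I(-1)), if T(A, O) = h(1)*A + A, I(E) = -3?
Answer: 6000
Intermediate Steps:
T(A, O) = 2*A (T(A, O) = 1*A + A = A + A = 2*A)
(40*25)*T(3, I(-1)) = (40*25)*(2*3) = 1000*6 = 6000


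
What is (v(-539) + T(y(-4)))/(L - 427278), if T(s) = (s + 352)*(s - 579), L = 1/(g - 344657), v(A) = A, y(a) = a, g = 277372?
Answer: 13687316555/28749400231 ≈ 0.47609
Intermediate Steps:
L = -1/67285 (L = 1/(277372 - 344657) = 1/(-67285) = -1/67285 ≈ -1.4862e-5)
T(s) = (-579 + s)*(352 + s) (T(s) = (352 + s)*(-579 + s) = (-579 + s)*(352 + s))
(v(-539) + T(y(-4)))/(L - 427278) = (-539 + (-203808 + (-4)**2 - 227*(-4)))/(-1/67285 - 427278) = (-539 + (-203808 + 16 + 908))/(-28749400231/67285) = (-539 - 202884)*(-67285/28749400231) = -203423*(-67285/28749400231) = 13687316555/28749400231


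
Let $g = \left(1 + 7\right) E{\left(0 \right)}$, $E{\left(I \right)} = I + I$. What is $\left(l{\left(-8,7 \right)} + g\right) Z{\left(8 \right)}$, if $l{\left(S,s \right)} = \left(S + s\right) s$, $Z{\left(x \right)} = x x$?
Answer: $-448$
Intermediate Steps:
$E{\left(I \right)} = 2 I$
$g = 0$ ($g = \left(1 + 7\right) 2 \cdot 0 = 8 \cdot 0 = 0$)
$Z{\left(x \right)} = x^{2}$
$l{\left(S,s \right)} = s \left(S + s\right)$
$\left(l{\left(-8,7 \right)} + g\right) Z{\left(8 \right)} = \left(7 \left(-8 + 7\right) + 0\right) 8^{2} = \left(7 \left(-1\right) + 0\right) 64 = \left(-7 + 0\right) 64 = \left(-7\right) 64 = -448$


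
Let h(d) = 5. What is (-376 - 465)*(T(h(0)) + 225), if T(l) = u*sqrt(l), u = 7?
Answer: -189225 - 5887*sqrt(5) ≈ -2.0239e+5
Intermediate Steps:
T(l) = 7*sqrt(l)
(-376 - 465)*(T(h(0)) + 225) = (-376 - 465)*(7*sqrt(5) + 225) = -841*(225 + 7*sqrt(5)) = -189225 - 5887*sqrt(5)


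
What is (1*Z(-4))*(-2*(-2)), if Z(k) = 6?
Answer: 24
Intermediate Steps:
(1*Z(-4))*(-2*(-2)) = (1*6)*(-2*(-2)) = 6*4 = 24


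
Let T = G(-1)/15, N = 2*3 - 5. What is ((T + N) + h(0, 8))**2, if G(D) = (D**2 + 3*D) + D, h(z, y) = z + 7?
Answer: 1521/25 ≈ 60.840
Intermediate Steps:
h(z, y) = 7 + z
G(D) = D**2 + 4*D
N = 1 (N = 6 - 5 = 1)
T = -1/5 (T = -(4 - 1)/15 = -1*3*(1/15) = -3*1/15 = -1/5 ≈ -0.20000)
((T + N) + h(0, 8))**2 = ((-1/5 + 1) + (7 + 0))**2 = (4/5 + 7)**2 = (39/5)**2 = 1521/25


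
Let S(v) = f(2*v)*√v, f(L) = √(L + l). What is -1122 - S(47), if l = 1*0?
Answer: -1122 - 47*√2 ≈ -1188.5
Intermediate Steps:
l = 0
f(L) = √L (f(L) = √(L + 0) = √L)
S(v) = v*√2 (S(v) = √(2*v)*√v = (√2*√v)*√v = v*√2)
-1122 - S(47) = -1122 - 47*√2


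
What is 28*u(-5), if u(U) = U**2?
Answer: 700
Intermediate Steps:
28*u(-5) = 28*(-5)**2 = 28*25 = 700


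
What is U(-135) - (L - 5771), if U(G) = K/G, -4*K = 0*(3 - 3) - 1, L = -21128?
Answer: 14525459/540 ≈ 26899.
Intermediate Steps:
K = ¼ (K = -(0*(3 - 3) - 1)/4 = -(0*0 - 1)/4 = -(0 - 1)/4 = -¼*(-1) = ¼ ≈ 0.25000)
U(G) = 1/(4*G)
U(-135) - (L - 5771) = (¼)/(-135) - (-21128 - 5771) = (¼)*(-1/135) - 1*(-26899) = -1/540 + 26899 = 14525459/540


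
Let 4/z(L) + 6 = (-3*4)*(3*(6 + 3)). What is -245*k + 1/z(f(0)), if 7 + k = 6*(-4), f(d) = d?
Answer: 15025/2 ≈ 7512.5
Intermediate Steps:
k = -31 (k = -7 + 6*(-4) = -7 - 24 = -31)
z(L) = -2/165 (z(L) = 4/(-6 + (-3*4)*(3*(6 + 3))) = 4/(-6 - 36*9) = 4/(-6 - 12*27) = 4/(-6 - 324) = 4/(-330) = 4*(-1/330) = -2/165)
-245*k + 1/z(f(0)) = -245*(-31) + 1/(-2/165) = 7595 - 165/2 = 15025/2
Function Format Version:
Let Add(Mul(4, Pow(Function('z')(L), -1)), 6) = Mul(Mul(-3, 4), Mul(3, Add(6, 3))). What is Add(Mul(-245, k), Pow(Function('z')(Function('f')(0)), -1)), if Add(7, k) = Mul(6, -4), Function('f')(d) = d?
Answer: Rational(15025, 2) ≈ 7512.5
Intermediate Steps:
k = -31 (k = Add(-7, Mul(6, -4)) = Add(-7, -24) = -31)
Function('z')(L) = Rational(-2, 165) (Function('z')(L) = Mul(4, Pow(Add(-6, Mul(Mul(-3, 4), Mul(3, Add(6, 3)))), -1)) = Mul(4, Pow(Add(-6, Mul(-12, Mul(3, 9))), -1)) = Mul(4, Pow(Add(-6, Mul(-12, 27)), -1)) = Mul(4, Pow(Add(-6, -324), -1)) = Mul(4, Pow(-330, -1)) = Mul(4, Rational(-1, 330)) = Rational(-2, 165))
Add(Mul(-245, k), Pow(Function('z')(Function('f')(0)), -1)) = Add(Mul(-245, -31), Pow(Rational(-2, 165), -1)) = Add(7595, Rational(-165, 2)) = Rational(15025, 2)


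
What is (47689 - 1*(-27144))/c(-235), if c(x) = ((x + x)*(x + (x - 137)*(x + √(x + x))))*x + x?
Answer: 1022142674839/132655760324813745 + 18558584*I*√470/564492597126867 ≈ 7.7052e-6 + 7.1275e-7*I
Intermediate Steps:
c(x) = x + 2*x²*(x + (-137 + x)*(x + √2*√x)) (c(x) = ((2*x)*(x + (-137 + x)*(x + √(2*x))))*x + x = ((2*x)*(x + (-137 + x)*(x + √2*√x)))*x + x = (2*x*(x + (-137 + x)*(x + √2*√x)))*x + x = 2*x²*(x + (-137 + x)*(x + √2*√x)) + x = x + 2*x²*(x + (-137 + x)*(x + √2*√x)))
(47689 - 1*(-27144))/c(-235) = (47689 - 1*(-27144))/(-235 - 272*(-235)³ + 2*(-235)⁴ - 274*√2*(-235)^(5/2) + 2*√2*(-235)^(7/2)) = (47689 + 27144)/(-235 - 272*(-12977875) + 2*3049800625 - 274*√2*55225*I*√235 + 2*√2*(-12977875*I*√235)) = 74833/(-235 + 3529982000 + 6099601250 - 15131650*I*√470 - 25955750*I*√470) = 74833/(9629583015 - 41087400*I*√470)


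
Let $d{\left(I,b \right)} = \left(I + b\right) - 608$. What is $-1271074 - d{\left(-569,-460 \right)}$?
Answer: $-1269437$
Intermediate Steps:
$d{\left(I,b \right)} = -608 + I + b$
$-1271074 - d{\left(-569,-460 \right)} = -1271074 - \left(-608 - 569 - 460\right) = -1271074 - -1637 = -1271074 + 1637 = -1269437$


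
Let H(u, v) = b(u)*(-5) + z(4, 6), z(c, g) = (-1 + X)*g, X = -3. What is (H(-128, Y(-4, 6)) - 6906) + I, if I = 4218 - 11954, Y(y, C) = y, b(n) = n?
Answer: -14026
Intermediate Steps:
z(c, g) = -4*g (z(c, g) = (-1 - 3)*g = -4*g)
H(u, v) = -24 - 5*u (H(u, v) = u*(-5) - 4*6 = -5*u - 24 = -24 - 5*u)
I = -7736
(H(-128, Y(-4, 6)) - 6906) + I = ((-24 - 5*(-128)) - 6906) - 7736 = ((-24 + 640) - 6906) - 7736 = (616 - 6906) - 7736 = -6290 - 7736 = -14026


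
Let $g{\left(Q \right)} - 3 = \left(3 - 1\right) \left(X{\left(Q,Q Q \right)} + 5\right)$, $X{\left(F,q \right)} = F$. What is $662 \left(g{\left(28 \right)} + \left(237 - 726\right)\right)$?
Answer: $-278040$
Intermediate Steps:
$g{\left(Q \right)} = 13 + 2 Q$ ($g{\left(Q \right)} = 3 + \left(3 - 1\right) \left(Q + 5\right) = 3 + 2 \left(5 + Q\right) = 3 + \left(10 + 2 Q\right) = 13 + 2 Q$)
$662 \left(g{\left(28 \right)} + \left(237 - 726\right)\right) = 662 \left(\left(13 + 2 \cdot 28\right) + \left(237 - 726\right)\right) = 662 \left(\left(13 + 56\right) - 489\right) = 662 \left(69 - 489\right) = 662 \left(-420\right) = -278040$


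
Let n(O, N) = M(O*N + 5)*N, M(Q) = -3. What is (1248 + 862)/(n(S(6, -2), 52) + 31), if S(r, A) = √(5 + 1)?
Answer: -422/25 ≈ -16.880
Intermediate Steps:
S(r, A) = √6
n(O, N) = -3*N
(1248 + 862)/(n(S(6, -2), 52) + 31) = (1248 + 862)/(-3*52 + 31) = 2110/(-156 + 31) = 2110/(-125) = 2110*(-1/125) = -422/25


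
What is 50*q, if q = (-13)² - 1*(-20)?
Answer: 9450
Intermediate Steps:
q = 189 (q = 169 + 20 = 189)
50*q = 50*189 = 9450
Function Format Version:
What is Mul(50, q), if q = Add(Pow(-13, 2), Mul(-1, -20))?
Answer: 9450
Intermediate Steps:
q = 189 (q = Add(169, 20) = 189)
Mul(50, q) = Mul(50, 189) = 9450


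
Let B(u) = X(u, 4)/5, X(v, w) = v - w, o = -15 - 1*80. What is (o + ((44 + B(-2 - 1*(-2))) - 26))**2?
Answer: 151321/25 ≈ 6052.8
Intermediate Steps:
o = -95 (o = -15 - 80 = -95)
B(u) = -4/5 + u/5 (B(u) = (u - 1*4)/5 = (u - 4)*(1/5) = (-4 + u)*(1/5) = -4/5 + u/5)
(o + ((44 + B(-2 - 1*(-2))) - 26))**2 = (-95 + ((44 + (-4/5 + (-2 - 1*(-2))/5)) - 26))**2 = (-95 + ((44 + (-4/5 + (-2 + 2)/5)) - 26))**2 = (-95 + ((44 + (-4/5 + (1/5)*0)) - 26))**2 = (-95 + ((44 + (-4/5 + 0)) - 26))**2 = (-95 + ((44 - 4/5) - 26))**2 = (-95 + (216/5 - 26))**2 = (-95 + 86/5)**2 = (-389/5)**2 = 151321/25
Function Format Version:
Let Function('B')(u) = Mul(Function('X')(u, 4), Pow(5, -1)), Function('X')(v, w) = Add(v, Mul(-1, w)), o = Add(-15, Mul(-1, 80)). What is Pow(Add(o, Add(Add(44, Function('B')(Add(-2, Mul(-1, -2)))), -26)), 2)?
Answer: Rational(151321, 25) ≈ 6052.8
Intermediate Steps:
o = -95 (o = Add(-15, -80) = -95)
Function('B')(u) = Add(Rational(-4, 5), Mul(Rational(1, 5), u)) (Function('B')(u) = Mul(Add(u, Mul(-1, 4)), Pow(5, -1)) = Mul(Add(u, -4), Rational(1, 5)) = Mul(Add(-4, u), Rational(1, 5)) = Add(Rational(-4, 5), Mul(Rational(1, 5), u)))
Pow(Add(o, Add(Add(44, Function('B')(Add(-2, Mul(-1, -2)))), -26)), 2) = Pow(Add(-95, Add(Add(44, Add(Rational(-4, 5), Mul(Rational(1, 5), Add(-2, Mul(-1, -2))))), -26)), 2) = Pow(Add(-95, Add(Add(44, Add(Rational(-4, 5), Mul(Rational(1, 5), Add(-2, 2)))), -26)), 2) = Pow(Add(-95, Add(Add(44, Add(Rational(-4, 5), Mul(Rational(1, 5), 0))), -26)), 2) = Pow(Add(-95, Add(Add(44, Add(Rational(-4, 5), 0)), -26)), 2) = Pow(Add(-95, Add(Add(44, Rational(-4, 5)), -26)), 2) = Pow(Add(-95, Add(Rational(216, 5), -26)), 2) = Pow(Add(-95, Rational(86, 5)), 2) = Pow(Rational(-389, 5), 2) = Rational(151321, 25)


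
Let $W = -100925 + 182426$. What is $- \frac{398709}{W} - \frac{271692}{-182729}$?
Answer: $- \frac{16904175723}{4964198743} \approx -3.4052$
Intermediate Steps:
$W = 81501$
$- \frac{398709}{W} - \frac{271692}{-182729} = - \frac{398709}{81501} - \frac{271692}{-182729} = \left(-398709\right) \frac{1}{81501} - - \frac{271692}{182729} = - \frac{132903}{27167} + \frac{271692}{182729} = - \frac{16904175723}{4964198743}$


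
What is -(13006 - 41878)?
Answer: 28872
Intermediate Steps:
-(13006 - 41878) = -1*(-28872) = 28872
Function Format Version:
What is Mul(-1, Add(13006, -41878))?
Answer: 28872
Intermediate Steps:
Mul(-1, Add(13006, -41878)) = Mul(-1, -28872) = 28872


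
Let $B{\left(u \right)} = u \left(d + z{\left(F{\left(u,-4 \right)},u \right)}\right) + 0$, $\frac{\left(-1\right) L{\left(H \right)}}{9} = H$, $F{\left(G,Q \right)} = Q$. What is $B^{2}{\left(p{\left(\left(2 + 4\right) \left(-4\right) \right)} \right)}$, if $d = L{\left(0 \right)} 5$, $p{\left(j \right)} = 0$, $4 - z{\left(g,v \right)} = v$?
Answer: $0$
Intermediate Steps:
$z{\left(g,v \right)} = 4 - v$
$L{\left(H \right)} = - 9 H$
$d = 0$ ($d = \left(-9\right) 0 \cdot 5 = 0 \cdot 5 = 0$)
$B{\left(u \right)} = u \left(4 - u\right)$ ($B{\left(u \right)} = u \left(0 - \left(-4 + u\right)\right) + 0 = u \left(4 - u\right) + 0 = u \left(4 - u\right)$)
$B^{2}{\left(p{\left(\left(2 + 4\right) \left(-4\right) \right)} \right)} = \left(0 \left(4 - 0\right)\right)^{2} = \left(0 \left(4 + 0\right)\right)^{2} = \left(0 \cdot 4\right)^{2} = 0^{2} = 0$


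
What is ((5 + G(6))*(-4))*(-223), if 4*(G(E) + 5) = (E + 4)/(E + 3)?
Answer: 2230/9 ≈ 247.78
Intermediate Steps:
G(E) = -5 + (4 + E)/(4*(3 + E)) (G(E) = -5 + ((E + 4)/(E + 3))/4 = -5 + ((4 + E)/(3 + E))/4 = -5 + (4 + E)/(4*(3 + E)))
((5 + G(6))*(-4))*(-223) = ((5 + (-56 - 19*6)/(4*(3 + 6)))*(-4))*(-223) = ((5 + (1/4)*(-56 - 114)/9)*(-4))*(-223) = ((5 + (1/4)*(1/9)*(-170))*(-4))*(-223) = ((5 - 85/18)*(-4))*(-223) = ((5/18)*(-4))*(-223) = -10/9*(-223) = 2230/9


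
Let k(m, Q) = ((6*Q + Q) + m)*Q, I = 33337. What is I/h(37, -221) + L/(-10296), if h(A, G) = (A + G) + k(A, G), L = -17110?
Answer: 1512466903/858495924 ≈ 1.7618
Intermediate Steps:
k(m, Q) = Q*(m + 7*Q) (k(m, Q) = (7*Q + m)*Q = (m + 7*Q)*Q = Q*(m + 7*Q))
h(A, G) = A + G + G*(A + 7*G) (h(A, G) = (A + G) + G*(A + 7*G) = A + G + G*(A + 7*G))
I/h(37, -221) + L/(-10296) = 33337/(37 - 221 - 221*(37 + 7*(-221))) - 17110/(-10296) = 33337/(37 - 221 - 221*(37 - 1547)) - 17110*(-1/10296) = 33337/(37 - 221 - 221*(-1510)) + 8555/5148 = 33337/(37 - 221 + 333710) + 8555/5148 = 33337/333526 + 8555/5148 = 1512466903/858495924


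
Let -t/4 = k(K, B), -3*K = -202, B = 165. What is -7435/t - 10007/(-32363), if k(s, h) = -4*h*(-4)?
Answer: 69258565/68350656 ≈ 1.0133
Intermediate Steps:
K = 202/3 (K = -⅓*(-202) = 202/3 ≈ 67.333)
k(s, h) = 16*h
t = -10560 (t = -64*165 = -4*2640 = -10560)
-7435/t - 10007/(-32363) = -7435/(-10560) - 10007/(-32363) = -7435*(-1/10560) - 10007*(-1/32363) = 1487/2112 + 10007/32363 = 69258565/68350656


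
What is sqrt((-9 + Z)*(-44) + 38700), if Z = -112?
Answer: 2*sqrt(11006) ≈ 209.82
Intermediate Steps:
sqrt((-9 + Z)*(-44) + 38700) = sqrt((-9 - 112)*(-44) + 38700) = sqrt(-121*(-44) + 38700) = sqrt(5324 + 38700) = sqrt(44024) = 2*sqrt(11006)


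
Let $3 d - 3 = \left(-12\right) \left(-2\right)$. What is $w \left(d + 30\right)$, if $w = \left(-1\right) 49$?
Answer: $-1911$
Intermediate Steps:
$w = -49$
$d = 9$ ($d = 1 + \frac{\left(-12\right) \left(-2\right)}{3} = 1 + \frac{1}{3} \cdot 24 = 1 + 8 = 9$)
$w \left(d + 30\right) = - 49 \left(9 + 30\right) = \left(-49\right) 39 = -1911$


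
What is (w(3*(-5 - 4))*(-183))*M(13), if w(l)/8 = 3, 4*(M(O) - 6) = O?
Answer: -40626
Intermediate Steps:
M(O) = 6 + O/4
w(l) = 24 (w(l) = 8*3 = 24)
(w(3*(-5 - 4))*(-183))*M(13) = (24*(-183))*(6 + (¼)*13) = -4392*(6 + 13/4) = -4392*37/4 = -40626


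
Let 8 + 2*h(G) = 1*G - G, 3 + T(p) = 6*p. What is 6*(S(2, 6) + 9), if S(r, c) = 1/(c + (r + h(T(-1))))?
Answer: 111/2 ≈ 55.500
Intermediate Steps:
T(p) = -3 + 6*p
h(G) = -4 (h(G) = -4 + (1*G - G)/2 = -4 + (G - G)/2 = -4 + (½)*0 = -4 + 0 = -4)
S(r, c) = 1/(-4 + c + r) (S(r, c) = 1/(c + (r - 4)) = 1/(c + (-4 + r)) = 1/(-4 + c + r))
6*(S(2, 6) + 9) = 6*(1/(-4 + 6 + 2) + 9) = 6*(1/4 + 9) = 6*(¼ + 9) = 6*(37/4) = 111/2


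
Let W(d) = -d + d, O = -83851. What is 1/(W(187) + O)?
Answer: -1/83851 ≈ -1.1926e-5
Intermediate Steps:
W(d) = 0
1/(W(187) + O) = 1/(0 - 83851) = 1/(-83851) = -1/83851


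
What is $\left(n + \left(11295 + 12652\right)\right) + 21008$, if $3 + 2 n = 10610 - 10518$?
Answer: $\frac{89999}{2} \approx 45000.0$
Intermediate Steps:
$n = \frac{89}{2}$ ($n = - \frac{3}{2} + \frac{10610 - 10518}{2} = - \frac{3}{2} + \frac{1}{2} \cdot 92 = - \frac{3}{2} + 46 = \frac{89}{2} \approx 44.5$)
$\left(n + \left(11295 + 12652\right)\right) + 21008 = \left(\frac{89}{2} + \left(11295 + 12652\right)\right) + 21008 = \left(\frac{89}{2} + 23947\right) + 21008 = \frac{47983}{2} + 21008 = \frac{89999}{2}$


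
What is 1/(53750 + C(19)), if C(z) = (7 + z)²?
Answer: 1/54426 ≈ 1.8374e-5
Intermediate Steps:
1/(53750 + C(19)) = 1/(53750 + (7 + 19)²) = 1/(53750 + 26²) = 1/(53750 + 676) = 1/54426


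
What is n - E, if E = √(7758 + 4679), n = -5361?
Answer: -5361 - √12437 ≈ -5472.5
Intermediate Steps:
E = √12437 ≈ 111.52
n - E = -5361 - √12437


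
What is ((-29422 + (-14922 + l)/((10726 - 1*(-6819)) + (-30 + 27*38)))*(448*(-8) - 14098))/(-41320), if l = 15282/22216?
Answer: -53574050867735391/4254997822480 ≈ -12591.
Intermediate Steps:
l = 7641/11108 (l = 15282*(1/22216) = 7641/11108 ≈ 0.68788)
((-29422 + (-14922 + l)/((10726 - 1*(-6819)) + (-30 + 27*38)))*(448*(-8) - 14098))/(-41320) = ((-29422 + (-14922 + 7641/11108)/((10726 - 1*(-6819)) + (-30 + 27*38)))*(448*(-8) - 14098))/(-41320) = ((-29422 - 165745935/(11108*((10726 + 6819) + (-30 + 1026))))*(-3584 - 14098))*(-1/41320) = ((-29422 - 165745935/(11108*(17545 + 996)))*(-17682))*(-1/41320) = ((-29422 - 165745935/11108/18541)*(-17682))*(-1/41320) = ((-29422 - 165745935/11108*1/18541)*(-17682))*(-1/41320) = ((-29422 - 165745935/205953428)*(-17682))*(-1/41320) = -6059727504551/205953428*(-17682)*(-1/41320) = (53574050867735391/102976714)*(-1/41320) = -53574050867735391/4254997822480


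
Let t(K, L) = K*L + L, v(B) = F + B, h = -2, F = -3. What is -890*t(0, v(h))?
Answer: 4450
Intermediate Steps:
v(B) = -3 + B
t(K, L) = L + K*L
-890*t(0, v(h)) = -890*(-3 - 2)*(1 + 0) = -(-4450) = -890*(-5) = 4450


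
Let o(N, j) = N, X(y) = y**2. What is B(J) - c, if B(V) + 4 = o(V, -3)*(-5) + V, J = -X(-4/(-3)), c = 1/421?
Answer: 11779/3789 ≈ 3.1087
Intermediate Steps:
c = 1/421 ≈ 0.0023753
J = -16/9 (J = -(-4/(-3))**2 = -(-4*(-1/3))**2 = -(4/3)**2 = -1*16/9 = -16/9 ≈ -1.7778)
B(V) = -4 - 4*V (B(V) = -4 + (V*(-5) + V) = -4 + (-5*V + V) = -4 - 4*V)
B(J) - c = (-4 - 4*(-16/9)) - 1*1/421 = (-4 + 64/9) - 1/421 = 28/9 - 1/421 = 11779/3789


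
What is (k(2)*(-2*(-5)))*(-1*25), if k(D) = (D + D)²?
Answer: -4000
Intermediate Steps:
k(D) = 4*D² (k(D) = (2*D)² = 4*D²)
(k(2)*(-2*(-5)))*(-1*25) = ((4*2²)*(-2*(-5)))*(-1*25) = ((4*4)*10)*(-25) = (16*10)*(-25) = 160*(-25) = -4000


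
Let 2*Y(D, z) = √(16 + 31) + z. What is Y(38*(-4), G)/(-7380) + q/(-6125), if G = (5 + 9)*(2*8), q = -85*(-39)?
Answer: -251507/452025 - √47/14760 ≈ -0.55686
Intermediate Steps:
q = 3315
G = 224 (G = 14*16 = 224)
Y(D, z) = z/2 + √47/2 (Y(D, z) = (√(16 + 31) + z)/2 = (√47 + z)/2 = (z + √47)/2 = z/2 + √47/2)
Y(38*(-4), G)/(-7380) + q/(-6125) = ((½)*224 + √47/2)/(-7380) + 3315/(-6125) = (112 + √47/2)*(-1/7380) + 3315*(-1/6125) = (-28/1845 - √47/14760) - 663/1225 = -251507/452025 - √47/14760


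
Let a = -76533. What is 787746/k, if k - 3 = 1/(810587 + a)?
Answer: 34014594252/129539 ≈ 2.6258e+5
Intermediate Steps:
k = 2202163/734054 (k = 3 + 1/(810587 - 76533) = 3 + 1/734054 = 2202163/734054 ≈ 3.0000)
787746/k = 787746/(2202163/734054) = 787746*(734054/2202163) = 34014594252/129539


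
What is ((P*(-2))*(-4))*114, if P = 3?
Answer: 2736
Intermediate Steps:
((P*(-2))*(-4))*114 = ((3*(-2))*(-4))*114 = -6*(-4)*114 = 24*114 = 2736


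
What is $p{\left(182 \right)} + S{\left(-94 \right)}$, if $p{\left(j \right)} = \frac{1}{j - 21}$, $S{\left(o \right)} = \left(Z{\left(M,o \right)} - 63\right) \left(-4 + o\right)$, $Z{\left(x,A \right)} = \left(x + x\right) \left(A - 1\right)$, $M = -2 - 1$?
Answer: $- \frac{7999445}{161} \approx -49686.0$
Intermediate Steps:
$M = -3$ ($M = -2 - 1 = -3$)
$Z{\left(x,A \right)} = 2 x \left(-1 + A\right)$
$S{\left(o \right)} = \left(-57 - 6 o\right) \left(-4 + o\right)$ ($S{\left(o \right)} = \left(2 \left(-3\right) \left(-1 + o\right) - 63\right) \left(-4 + o\right) = \left(\left(6 - 6 o\right) - 63\right) \left(-4 + o\right) = \left(-57 - 6 o\right) \left(-4 + o\right)$)
$p{\left(j \right)} = \frac{1}{-21 + j}$
$p{\left(182 \right)} + S{\left(-94 \right)} = \frac{1}{-21 + 182} - \left(-3330 + 53016\right) = \frac{1}{161} + \left(228 + 3102 - 53016\right) = \frac{1}{161} - 49686 = - \frac{7999445}{161}$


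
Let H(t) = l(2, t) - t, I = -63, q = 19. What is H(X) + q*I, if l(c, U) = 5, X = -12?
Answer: -1180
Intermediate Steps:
H(t) = 5 - t
H(X) + q*I = (5 - 1*(-12)) + 19*(-63) = (5 + 12) - 1197 = 17 - 1197 = -1180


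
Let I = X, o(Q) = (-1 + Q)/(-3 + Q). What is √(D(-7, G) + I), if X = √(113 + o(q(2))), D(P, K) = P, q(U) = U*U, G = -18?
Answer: √(-7 + 2*√29) ≈ 1.9417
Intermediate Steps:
q(U) = U²
o(Q) = (-1 + Q)/(-3 + Q)
X = 2*√29 (X = √(113 + (-1 + 2²)/(-3 + 2²)) = √(113 + (-1 + 4)/(-3 + 4)) = √(113 + 3/1) = √(113 + 1*3) = √(113 + 3) = √116 = 2*√29 ≈ 10.770)
I = 2*√29 ≈ 10.770
√(D(-7, G) + I) = √(-7 + 2*√29)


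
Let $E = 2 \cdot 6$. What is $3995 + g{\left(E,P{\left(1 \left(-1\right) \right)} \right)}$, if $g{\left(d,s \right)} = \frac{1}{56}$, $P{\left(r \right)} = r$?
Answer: $\frac{223721}{56} \approx 3995.0$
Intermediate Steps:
$E = 12$
$g{\left(d,s \right)} = \frac{1}{56}$
$3995 + g{\left(E,P{\left(1 \left(-1\right) \right)} \right)} = 3995 + \frac{1}{56} = \frac{223721}{56}$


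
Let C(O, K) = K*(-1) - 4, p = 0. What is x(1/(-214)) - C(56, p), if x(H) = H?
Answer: 855/214 ≈ 3.9953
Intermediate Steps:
C(O, K) = -4 - K (C(O, K) = -K - 4 = -4 - K)
x(1/(-214)) - C(56, p) = 1/(-214) - (-4 - 1*0) = -1/214 - (-4 + 0) = -1/214 - 1*(-4) = -1/214 + 4 = 855/214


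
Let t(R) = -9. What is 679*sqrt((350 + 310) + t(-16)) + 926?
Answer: 926 + 679*sqrt(651) ≈ 18250.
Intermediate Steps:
679*sqrt((350 + 310) + t(-16)) + 926 = 679*sqrt((350 + 310) - 9) + 926 = 679*sqrt(660 - 9) + 926 = 679*sqrt(651) + 926 = 926 + 679*sqrt(651)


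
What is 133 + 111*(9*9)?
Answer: 9124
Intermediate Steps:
133 + 111*(9*9) = 133 + 111*81 = 133 + 8991 = 9124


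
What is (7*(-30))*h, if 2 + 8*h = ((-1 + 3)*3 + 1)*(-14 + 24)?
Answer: -1785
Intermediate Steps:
h = 17/2 (h = -1/4 + (((-1 + 3)*3 + 1)*(-14 + 24))/8 = -1/4 + ((2*3 + 1)*10)/8 = -1/4 + ((6 + 1)*10)/8 = -1/4 + (7*10)/8 = -1/4 + (1/8)*70 = -1/4 + 35/4 = 17/2 ≈ 8.5000)
(7*(-30))*h = (7*(-30))*(17/2) = -210*17/2 = -1785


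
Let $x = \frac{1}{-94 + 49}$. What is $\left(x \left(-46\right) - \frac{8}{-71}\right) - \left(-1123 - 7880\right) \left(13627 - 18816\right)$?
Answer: $- \frac{149259427939}{3195} \approx -4.6717 \cdot 10^{7}$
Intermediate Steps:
$x = - \frac{1}{45}$ ($x = \frac{1}{-45} = - \frac{1}{45} \approx -0.022222$)
$\left(x \left(-46\right) - \frac{8}{-71}\right) - \left(-1123 - 7880\right) \left(13627 - 18816\right) = \left(\left(- \frac{1}{45}\right) \left(-46\right) - \frac{8}{-71}\right) - \left(-1123 - 7880\right) \left(13627 - 18816\right) = \left(\frac{46}{45} - - \frac{8}{71}\right) - \left(-9003\right) \left(-5189\right) = \left(\frac{46}{45} + \frac{8}{71}\right) - 46716567 = \frac{3626}{3195} - 46716567 = - \frac{149259427939}{3195}$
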